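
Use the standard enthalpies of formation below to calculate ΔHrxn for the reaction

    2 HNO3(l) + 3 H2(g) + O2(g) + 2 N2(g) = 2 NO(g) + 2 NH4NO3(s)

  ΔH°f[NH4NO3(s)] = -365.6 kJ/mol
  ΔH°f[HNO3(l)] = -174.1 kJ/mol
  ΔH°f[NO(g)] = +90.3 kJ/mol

ΔHrxn = -202.4 kJ/mol

ΔH°rxn = Σ nΔHf°(products) − Σ nΔHf°(reactants).
Products: 2·(+90.3) + 2·(-365.6) = -550.6
Reactants: 2·(-174.1) + 3·(+0.0) + 1·(+0.0) + 2·(+0.0) = -348.2
ΔHrxn = (-550.6) − (-348.2) = -202.4 kJ/mol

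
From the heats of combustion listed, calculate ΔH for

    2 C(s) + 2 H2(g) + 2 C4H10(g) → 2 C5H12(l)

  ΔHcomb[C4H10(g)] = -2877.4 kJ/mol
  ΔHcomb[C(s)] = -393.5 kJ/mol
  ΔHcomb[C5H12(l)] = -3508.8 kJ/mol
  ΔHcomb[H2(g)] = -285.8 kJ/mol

With combustion enthalpies, reactants minus products:
= [2·(-393.5) + 2·(-285.8) + 2·(-2877.4)] − [2·(-3508.8)]
= -95.8 kJ/mol

ΔH = -95.8 kJ/mol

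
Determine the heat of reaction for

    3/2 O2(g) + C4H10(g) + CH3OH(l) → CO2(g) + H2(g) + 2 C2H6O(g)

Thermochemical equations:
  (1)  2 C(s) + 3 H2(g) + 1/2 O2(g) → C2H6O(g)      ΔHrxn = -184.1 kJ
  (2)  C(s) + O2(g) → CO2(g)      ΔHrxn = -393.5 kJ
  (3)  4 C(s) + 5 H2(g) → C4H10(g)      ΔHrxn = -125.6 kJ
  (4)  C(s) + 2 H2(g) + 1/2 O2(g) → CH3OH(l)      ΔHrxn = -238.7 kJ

(1) × 2 (scale by 2 for the 2 C2H6O(g)): (2)·(-184.1) = -368.2 kJ
(2) as written (CO2(g) already on the product side): -393.5 kJ
(3) reversed (C4H10(g) must end up as a reactant): +125.6 kJ
(4) reversed (reverse to put CH3OH(l) on the reactant side): +238.7 kJ
ΔHrxn = (2)·(-184.1) + (1)·(-393.5) + (-1)·(-125.6) + (-1)·(-238.7) = -397.4 kJ

ΔHrxn = -397.4 kJ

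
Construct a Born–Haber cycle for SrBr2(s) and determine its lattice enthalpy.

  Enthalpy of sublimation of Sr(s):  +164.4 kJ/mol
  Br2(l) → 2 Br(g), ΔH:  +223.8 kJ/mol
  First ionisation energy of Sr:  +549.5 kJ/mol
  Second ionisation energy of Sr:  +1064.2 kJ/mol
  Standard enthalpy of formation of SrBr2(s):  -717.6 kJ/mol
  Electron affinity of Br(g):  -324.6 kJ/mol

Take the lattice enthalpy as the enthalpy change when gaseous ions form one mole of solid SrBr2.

ΔHf° = 1·ΔHsub + 1·(ΣIE) + 1·D(Br2) + 2·EA + U
-717.6 = 1·(+164.4) + 1·(+1613.7) + 1·(+223.8) + 2·(-324.6) + U
U = -717.6 − (+1352.7) = -2070.3 kJ/mol

U = -2070.3 kJ/mol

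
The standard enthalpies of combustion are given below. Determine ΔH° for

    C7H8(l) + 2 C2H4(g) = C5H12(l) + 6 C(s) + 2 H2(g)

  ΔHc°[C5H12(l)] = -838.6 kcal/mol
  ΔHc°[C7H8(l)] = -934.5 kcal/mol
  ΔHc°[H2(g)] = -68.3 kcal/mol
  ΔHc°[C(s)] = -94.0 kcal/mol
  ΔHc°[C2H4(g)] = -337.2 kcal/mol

With combustion enthalpies, reactants minus products:
= [1·(-934.5) + 2·(-337.2)] − [1·(-838.6) + 6·(-94.0) + 2·(-68.3)]
= -69.7 kcal/mol

ΔH° = -69.7 kcal/mol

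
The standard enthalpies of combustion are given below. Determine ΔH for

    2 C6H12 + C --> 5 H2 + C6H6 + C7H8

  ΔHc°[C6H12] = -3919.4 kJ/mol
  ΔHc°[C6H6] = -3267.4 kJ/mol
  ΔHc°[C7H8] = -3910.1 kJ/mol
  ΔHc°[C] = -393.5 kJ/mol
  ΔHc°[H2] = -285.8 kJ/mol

Using ΔH = Σ nΔHc°(reactants) − Σ nΔHc°(products):
= [2·(-3919.4) + 1·(-393.5)] − [5·(-285.8) + 1·(-3267.4) + 1·(-3910.1)]
= 374.2 kJ/mol

ΔH = 374.2 kJ/mol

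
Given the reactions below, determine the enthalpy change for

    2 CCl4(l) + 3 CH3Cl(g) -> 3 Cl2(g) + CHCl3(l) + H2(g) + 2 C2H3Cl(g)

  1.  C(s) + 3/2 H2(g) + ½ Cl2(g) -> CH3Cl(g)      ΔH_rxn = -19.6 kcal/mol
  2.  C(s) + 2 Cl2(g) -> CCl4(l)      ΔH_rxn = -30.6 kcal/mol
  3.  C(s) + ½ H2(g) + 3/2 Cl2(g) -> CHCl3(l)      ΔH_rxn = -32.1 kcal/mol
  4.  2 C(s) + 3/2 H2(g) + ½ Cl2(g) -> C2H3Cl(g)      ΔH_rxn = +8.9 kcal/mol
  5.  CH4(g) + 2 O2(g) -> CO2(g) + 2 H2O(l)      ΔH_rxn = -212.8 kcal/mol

ΔH_rxn = 105.7 kcal/mol

eq. 1 reversed and × 3 (reverse to put CH3Cl(g) on the reactant side; scale by 3 for the 3 CH3Cl(g)): (-3)·(-19.6) = +58.8 kcal/mol
eq. 2 reversed and × 2 (CCl4(l) must end up as a reactant; scale by 2 for the 2 CCl4(l)): (-2)·(-30.6) = +61.2 kcal/mol
eq. 3 as written (CHCl3(l) already on the product side): -32.1 kcal/mol
eq. 4 × 2 (×2 to match 2 C2H3Cl(g) in the target): (2)·(+8.9) = +17.8 kcal/mol
eq. 5: not needed (O2(g) appears nowhere else).
ΔH_rxn = (-3)·(-19.6) + (-2)·(-30.6) + (1)·(-32.1) + (2)·(+8.9) = 105.7 kcal/mol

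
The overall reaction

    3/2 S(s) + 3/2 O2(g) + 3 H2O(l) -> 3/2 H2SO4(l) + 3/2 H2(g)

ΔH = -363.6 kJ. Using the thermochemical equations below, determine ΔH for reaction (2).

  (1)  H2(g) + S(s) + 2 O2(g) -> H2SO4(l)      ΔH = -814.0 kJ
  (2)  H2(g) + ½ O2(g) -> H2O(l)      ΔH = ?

(1) × 3/2: (3/2)·(-814.0) = -1221.0 kJ
(2) reversed and × 3: contributes −3·x
-363.6 = (-1221.0) − 3·x
x = (-363.6 − (-1221.0)) / (-3) = -285.8 kJ

ΔH = -285.8 kJ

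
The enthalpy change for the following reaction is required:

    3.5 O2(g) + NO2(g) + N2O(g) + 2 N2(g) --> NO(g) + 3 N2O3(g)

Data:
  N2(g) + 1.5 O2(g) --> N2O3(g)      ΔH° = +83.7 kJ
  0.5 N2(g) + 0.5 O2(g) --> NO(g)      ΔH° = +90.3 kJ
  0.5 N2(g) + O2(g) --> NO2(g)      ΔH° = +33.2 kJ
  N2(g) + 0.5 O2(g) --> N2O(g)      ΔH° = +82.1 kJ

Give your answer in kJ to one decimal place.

ΔH° = 226.1 kJ

equation 1 × 3: (3)·(+83.7) = +251.1 kJ
equation 2 as written: +90.3 kJ
equation 3 reversed: -33.2 kJ
equation 4 reversed: -82.1 kJ
ΔH° = (3)·(+83.7) + (1)·(+90.3) + (-1)·(+33.2) + (-1)·(+82.1) = 226.1 kJ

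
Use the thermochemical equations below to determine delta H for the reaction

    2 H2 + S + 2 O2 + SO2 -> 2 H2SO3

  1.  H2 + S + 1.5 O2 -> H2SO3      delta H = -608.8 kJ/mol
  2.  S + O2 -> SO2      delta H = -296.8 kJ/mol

eq. 1 × 2: (2)·(-608.8) = -1217.6 kJ/mol
eq. 2 reversed: +296.8 kJ/mol
delta H = (-1217.6) + (+296.8) = -920.8 kJ/mol

delta H = -920.8 kJ/mol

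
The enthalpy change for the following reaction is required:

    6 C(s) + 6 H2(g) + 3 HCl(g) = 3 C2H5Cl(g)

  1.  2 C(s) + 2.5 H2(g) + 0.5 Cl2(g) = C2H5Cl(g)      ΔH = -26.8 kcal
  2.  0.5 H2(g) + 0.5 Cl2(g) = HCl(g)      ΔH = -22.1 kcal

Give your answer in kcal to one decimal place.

ΔH = -14.1 kcal

eq. 1 × 3 (scale by 3 for the 3 C2H5Cl(g)): (3)·(-26.8) = -80.4 kcal
eq. 2 reversed and × 3 (HCl(g) must end up as a reactant; scale by 3 for the 3 HCl(g)): (-3)·(-22.1) = +66.3 kcal
Summing the manipulated equations, ΔH = (3)·(-26.8) + (-3)·(-22.1) = -14.1 kcal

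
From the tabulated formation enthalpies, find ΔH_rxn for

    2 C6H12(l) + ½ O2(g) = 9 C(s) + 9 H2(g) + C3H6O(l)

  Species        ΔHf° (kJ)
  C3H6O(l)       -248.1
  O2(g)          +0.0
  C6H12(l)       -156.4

ΔH_rxn = 64.7 kJ

ΔH°rxn = Σ nΔHf°(products) − Σ nΔHf°(reactants).
Products: 9·(+0.0) + 9·(+0.0) + 1·(-248.1) = -248.1
Reactants: 2·(-156.4) + 1/2·(+0.0) = -312.8
ΔH_rxn = (-248.1) − (-312.8) = 64.7 kJ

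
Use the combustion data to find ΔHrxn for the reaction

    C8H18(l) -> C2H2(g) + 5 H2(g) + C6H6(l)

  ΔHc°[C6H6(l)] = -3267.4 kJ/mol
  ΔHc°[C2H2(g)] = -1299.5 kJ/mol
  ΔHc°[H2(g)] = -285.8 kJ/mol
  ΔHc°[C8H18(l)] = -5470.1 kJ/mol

ΔHrxn = 525.8 kJ/mol

Using ΔH = Σ nΔHc°(reactants) − Σ nΔHc°(products):
= [1·(-5470.1)] − [1·(-1299.5) + 5·(-285.8) + 1·(-3267.4)]
= 525.8 kJ/mol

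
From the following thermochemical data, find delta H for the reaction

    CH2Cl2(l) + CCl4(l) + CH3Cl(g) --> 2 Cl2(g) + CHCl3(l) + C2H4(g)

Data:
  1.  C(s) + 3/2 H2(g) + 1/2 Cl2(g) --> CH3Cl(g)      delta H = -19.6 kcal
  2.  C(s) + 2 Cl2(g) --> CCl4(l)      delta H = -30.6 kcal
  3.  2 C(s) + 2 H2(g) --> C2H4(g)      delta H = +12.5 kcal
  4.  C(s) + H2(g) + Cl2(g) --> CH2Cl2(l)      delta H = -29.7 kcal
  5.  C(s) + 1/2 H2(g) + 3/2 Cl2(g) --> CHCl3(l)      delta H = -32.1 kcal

eq. 1 reversed: +19.6 kcal
eq. 2 reversed: +30.6 kcal
eq. 3 as written: +12.5 kcal
eq. 4 reversed: +29.7 kcal
eq. 5 as written: -32.1 kcal
Since enthalpy is a state function, delta H = (+19.6) + (+30.6) + (+12.5) + (+29.7) + (-32.1) = 60.3 kcal

delta H = 60.3 kcal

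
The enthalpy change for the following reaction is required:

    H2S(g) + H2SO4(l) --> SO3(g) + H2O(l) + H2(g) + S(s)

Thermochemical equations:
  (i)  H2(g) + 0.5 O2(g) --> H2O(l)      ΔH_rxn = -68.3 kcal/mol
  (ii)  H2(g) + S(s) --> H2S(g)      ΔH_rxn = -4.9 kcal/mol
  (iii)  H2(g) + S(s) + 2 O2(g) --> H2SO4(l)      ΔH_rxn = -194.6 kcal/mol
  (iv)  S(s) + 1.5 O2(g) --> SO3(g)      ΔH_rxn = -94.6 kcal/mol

ΔH_rxn = 36.6 kcal/mol

(i) as written: -68.3 kcal/mol
(ii) reversed: +4.9 kcal/mol
(iii) reversed: +194.6 kcal/mol
(iv) as written: -94.6 kcal/mol
ΔH_rxn = (1)·(-68.3) + (-1)·(-4.9) + (-1)·(-194.6) + (1)·(-94.6) = 36.6 kcal/mol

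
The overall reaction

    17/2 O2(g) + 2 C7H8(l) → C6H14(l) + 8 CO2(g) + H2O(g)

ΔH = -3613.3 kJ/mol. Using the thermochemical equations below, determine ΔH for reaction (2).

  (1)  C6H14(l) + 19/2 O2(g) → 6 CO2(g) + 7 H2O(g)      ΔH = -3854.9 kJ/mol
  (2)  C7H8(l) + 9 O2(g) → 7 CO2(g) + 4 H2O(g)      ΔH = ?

(1) reversed (reverse to put C6H14(l) on the product side): +3854.9 kJ/mol
(2) × 2 (×2 to match 2 C7H8(l) in the target): contributes 2·x
-3613.3 = (+3854.9) + 2·x
x = (-3613.3 − (+3854.9)) / (2) = -3734.1 kJ/mol

ΔH = -3734.1 kJ/mol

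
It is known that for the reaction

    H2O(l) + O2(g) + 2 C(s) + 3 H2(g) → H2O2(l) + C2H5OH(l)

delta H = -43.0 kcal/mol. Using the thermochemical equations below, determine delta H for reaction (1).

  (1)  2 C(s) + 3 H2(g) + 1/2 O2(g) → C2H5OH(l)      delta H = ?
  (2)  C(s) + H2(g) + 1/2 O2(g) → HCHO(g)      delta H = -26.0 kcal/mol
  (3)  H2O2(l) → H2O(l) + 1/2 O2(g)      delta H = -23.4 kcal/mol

(1) as written: contributes x
(2): not needed.
(3) reversed: +23.4 kcal/mol
-43.0 = (+23.4) + x
x = (-43.0 − (+23.4)) / (1) = -66.4 kcal/mol

delta H = -66.4 kcal/mol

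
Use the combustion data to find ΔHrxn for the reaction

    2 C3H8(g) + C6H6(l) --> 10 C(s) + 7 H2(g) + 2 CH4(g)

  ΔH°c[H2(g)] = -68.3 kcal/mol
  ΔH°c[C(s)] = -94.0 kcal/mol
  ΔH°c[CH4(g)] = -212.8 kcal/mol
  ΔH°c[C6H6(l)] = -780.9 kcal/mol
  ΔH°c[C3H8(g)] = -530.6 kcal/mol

With combustion enthalpies, reactants minus products:
= [2·(-530.6) + 1·(-780.9)] − [10·(-94.0) + 7·(-68.3) + 2·(-212.8)]
= 1.6 kcal/mol

ΔHrxn = 1.6 kcal/mol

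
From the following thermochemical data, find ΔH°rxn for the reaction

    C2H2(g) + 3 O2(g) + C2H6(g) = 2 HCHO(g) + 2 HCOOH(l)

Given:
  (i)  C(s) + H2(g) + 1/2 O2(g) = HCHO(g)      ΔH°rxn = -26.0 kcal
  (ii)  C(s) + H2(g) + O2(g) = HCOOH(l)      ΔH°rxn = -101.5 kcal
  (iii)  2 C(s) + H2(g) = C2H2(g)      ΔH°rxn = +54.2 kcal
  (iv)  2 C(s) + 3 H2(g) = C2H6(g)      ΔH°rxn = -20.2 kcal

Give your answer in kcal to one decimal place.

(i) × 2 (×2 to match 2 HCHO(g) in the target): (2)·(-26.0) = -52.0 kcal
(ii) × 2 (×2 to match 2 HCOOH(l) in the target): (2)·(-101.5) = -203.0 kcal
(iii) reversed (C2H2(g) must end up as a reactant): -54.2 kcal
(iv) reversed (C2H6(g) must end up as a reactant): +20.2 kcal
ΔH°rxn = (2)·(-26.0) + (2)·(-101.5) + (-1)·(+54.2) + (-1)·(-20.2) = -289.0 kcal

ΔH°rxn = -289.0 kcal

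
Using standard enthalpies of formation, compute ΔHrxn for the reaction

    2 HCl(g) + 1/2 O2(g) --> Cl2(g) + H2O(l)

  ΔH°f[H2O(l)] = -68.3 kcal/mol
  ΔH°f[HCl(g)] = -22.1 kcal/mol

Products: 1·(+0.0) + 1·(-68.3) = -68.3
Reactants: 2·(-22.1) + 1/2·(+0.0) = -44.2
ΔHrxn = (-68.3) − (-44.2) = -24.1 kcal/mol

ΔHrxn = -24.1 kcal/mol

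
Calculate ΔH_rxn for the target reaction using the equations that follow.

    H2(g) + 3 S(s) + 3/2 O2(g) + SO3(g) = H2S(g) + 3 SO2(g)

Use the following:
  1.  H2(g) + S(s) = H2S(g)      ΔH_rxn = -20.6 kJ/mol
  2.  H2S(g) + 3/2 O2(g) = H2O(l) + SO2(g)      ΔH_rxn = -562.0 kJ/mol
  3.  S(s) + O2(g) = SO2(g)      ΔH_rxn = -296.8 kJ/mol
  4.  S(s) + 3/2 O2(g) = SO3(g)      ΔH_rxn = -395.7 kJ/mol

ΔH_rxn = -515.3 kJ/mol

eq. 1 as written (H2(g) already on the reactant side): -20.6 kJ/mol
eq. 2: not needed (H2O(l) appears nowhere else).
eq. 3 × 3: (3)·(-296.8) = -890.4 kJ/mol
eq. 4 reversed (SO3(g) must end up as a reactant): +395.7 kJ/mol
ΔH_rxn = (1)·(-20.6) + (3)·(-296.8) + (-1)·(-395.7) = -515.3 kJ/mol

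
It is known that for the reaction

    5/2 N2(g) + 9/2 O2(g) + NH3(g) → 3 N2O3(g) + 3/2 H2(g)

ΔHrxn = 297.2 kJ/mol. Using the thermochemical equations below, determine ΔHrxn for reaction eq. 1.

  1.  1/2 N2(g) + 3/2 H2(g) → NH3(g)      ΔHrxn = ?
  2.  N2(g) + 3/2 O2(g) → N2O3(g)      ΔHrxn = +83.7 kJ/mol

eq. 1 reversed (reverse to put NH3(g) on the reactant side): contributes −x
eq. 2 × 3 (×3 to match 3 N2O3(g) in the target): (3)·(+83.7) = +251.1 kJ/mol
+297.2 = (+251.1) − x
x = (+297.2 − (+251.1)) / (-1) = -46.1 kJ/mol

ΔHrxn = -46.1 kJ/mol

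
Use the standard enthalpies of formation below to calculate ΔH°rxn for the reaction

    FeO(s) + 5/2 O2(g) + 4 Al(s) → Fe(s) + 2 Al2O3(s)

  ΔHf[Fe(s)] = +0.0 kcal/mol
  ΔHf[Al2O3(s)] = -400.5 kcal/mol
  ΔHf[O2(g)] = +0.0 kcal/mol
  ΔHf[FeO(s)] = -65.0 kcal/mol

Products: 1·(+0.0) + 2·(-400.5) = -801.0
Reactants: 1·(-65.0) + 5/2·(+0.0) + 4·(+0.0) = -65.0
ΔH°rxn = (-801.0) − (-65.0) = -736.0 kcal/mol

ΔH°rxn = -736.0 kcal/mol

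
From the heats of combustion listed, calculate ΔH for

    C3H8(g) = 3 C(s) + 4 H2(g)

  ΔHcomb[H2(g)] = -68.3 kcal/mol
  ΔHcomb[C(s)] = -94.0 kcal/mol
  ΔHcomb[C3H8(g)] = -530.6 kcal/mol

Using ΔH = Σ nΔHc°(reactants) − Σ nΔHc°(products):
= [1·(-530.6)] − [3·(-94.0) + 4·(-68.3)]
= 24.6 kcal/mol

ΔH = 24.6 kcal/mol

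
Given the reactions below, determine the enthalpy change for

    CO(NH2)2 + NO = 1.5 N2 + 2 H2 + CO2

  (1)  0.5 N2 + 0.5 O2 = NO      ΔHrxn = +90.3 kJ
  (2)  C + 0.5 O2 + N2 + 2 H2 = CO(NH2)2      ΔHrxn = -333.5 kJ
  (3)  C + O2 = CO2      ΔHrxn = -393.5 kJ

ΔHrxn = -150.3 kJ

(1) reversed: -90.3 kJ
(2) reversed: +333.5 kJ
(3) as written: -393.5 kJ
By Hess's law, ΔHrxn = (-90.3) + (+333.5) + (-393.5) = -150.3 kJ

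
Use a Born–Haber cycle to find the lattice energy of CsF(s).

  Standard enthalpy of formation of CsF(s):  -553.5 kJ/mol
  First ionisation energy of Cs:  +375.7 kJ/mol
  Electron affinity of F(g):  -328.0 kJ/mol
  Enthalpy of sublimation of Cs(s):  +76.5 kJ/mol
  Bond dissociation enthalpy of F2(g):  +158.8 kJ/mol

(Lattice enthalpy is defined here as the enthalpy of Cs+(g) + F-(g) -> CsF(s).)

U = -757.1 kJ/mol

ΔHf° = 1·ΔHsub + 1·(ΣIE) + 1/2·D(F2) + 1·EA + U
-553.5 = 1·(+76.5) + 1·(+375.7) + 1/2·(+158.8) + 1·(-328.0) + U
U = -553.5 − (+203.6) = -757.1 kJ/mol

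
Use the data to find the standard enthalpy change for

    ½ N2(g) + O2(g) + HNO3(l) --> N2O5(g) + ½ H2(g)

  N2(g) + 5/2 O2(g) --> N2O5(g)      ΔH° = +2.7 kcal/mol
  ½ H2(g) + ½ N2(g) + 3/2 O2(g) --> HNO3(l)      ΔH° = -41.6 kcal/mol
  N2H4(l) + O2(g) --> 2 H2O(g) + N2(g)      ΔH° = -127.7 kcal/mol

equation 1 as written: +2.7 kcal/mol
equation 2 reversed: +41.6 kcal/mol
equation 3: not needed.
ΔH° = (1)·(+2.7) + (-1)·(-41.6) = 44.3 kcal/mol

ΔH° = 44.3 kcal/mol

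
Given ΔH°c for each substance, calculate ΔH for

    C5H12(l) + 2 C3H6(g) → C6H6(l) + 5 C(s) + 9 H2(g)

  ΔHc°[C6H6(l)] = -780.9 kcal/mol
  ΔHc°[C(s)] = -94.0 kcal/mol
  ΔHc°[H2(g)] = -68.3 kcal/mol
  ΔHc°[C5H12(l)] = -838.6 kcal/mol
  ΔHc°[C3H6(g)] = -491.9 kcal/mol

With combustion enthalpies, reactants minus products:
= [1·(-838.6) + 2·(-491.9)] − [1·(-780.9) + 5·(-94.0) + 9·(-68.3)]
= 43.2 kcal/mol

ΔH = 43.2 kcal/mol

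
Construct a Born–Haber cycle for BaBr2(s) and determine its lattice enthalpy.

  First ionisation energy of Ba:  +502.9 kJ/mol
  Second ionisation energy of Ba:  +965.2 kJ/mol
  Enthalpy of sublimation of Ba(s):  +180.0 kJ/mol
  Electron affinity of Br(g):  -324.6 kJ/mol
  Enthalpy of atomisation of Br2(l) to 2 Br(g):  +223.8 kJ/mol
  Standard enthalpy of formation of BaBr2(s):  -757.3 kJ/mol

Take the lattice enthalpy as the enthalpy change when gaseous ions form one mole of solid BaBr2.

U = -1980.0 kJ/mol

ΔHf° = 1·ΔHsub + 1·(ΣIE) + 1·D(Br2) + 2·EA + U
-757.3 = 1·(+180.0) + 1·(+1468.1) + 1·(+223.8) + 2·(-324.6) + U
U = -757.3 − (+1222.7) = -1980.0 kJ/mol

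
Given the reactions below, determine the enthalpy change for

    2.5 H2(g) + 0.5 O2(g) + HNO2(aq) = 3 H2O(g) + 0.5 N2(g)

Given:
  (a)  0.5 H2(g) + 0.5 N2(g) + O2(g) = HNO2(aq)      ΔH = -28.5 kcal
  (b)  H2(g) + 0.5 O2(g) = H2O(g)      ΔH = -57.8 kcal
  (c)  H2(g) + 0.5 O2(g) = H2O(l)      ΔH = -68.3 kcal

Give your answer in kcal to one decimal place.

ΔH = -144.9 kcal

(a) reversed (HNO2(aq) must end up as a reactant): +28.5 kcal
(b) × 3 (scale by 3 for the 3 H2O(g)): (3)·(-57.8) = -173.4 kcal
(c): not needed (H2O(l) appears nowhere else).
By Hess's law, ΔH = (+28.5) + (-173.4) = -144.9 kcal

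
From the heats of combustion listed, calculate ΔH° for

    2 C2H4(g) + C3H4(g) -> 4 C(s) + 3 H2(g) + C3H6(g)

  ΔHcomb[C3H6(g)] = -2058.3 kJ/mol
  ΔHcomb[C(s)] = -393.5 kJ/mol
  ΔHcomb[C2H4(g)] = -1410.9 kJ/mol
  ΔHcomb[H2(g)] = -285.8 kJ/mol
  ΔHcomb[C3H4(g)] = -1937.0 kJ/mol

With combustion enthalpies, reactants minus products:
= [2·(-1410.9) + 1·(-1937.0)] − [4·(-393.5) + 3·(-285.8) + 1·(-2058.3)]
= -269.1 kJ/mol

ΔH° = -269.1 kJ/mol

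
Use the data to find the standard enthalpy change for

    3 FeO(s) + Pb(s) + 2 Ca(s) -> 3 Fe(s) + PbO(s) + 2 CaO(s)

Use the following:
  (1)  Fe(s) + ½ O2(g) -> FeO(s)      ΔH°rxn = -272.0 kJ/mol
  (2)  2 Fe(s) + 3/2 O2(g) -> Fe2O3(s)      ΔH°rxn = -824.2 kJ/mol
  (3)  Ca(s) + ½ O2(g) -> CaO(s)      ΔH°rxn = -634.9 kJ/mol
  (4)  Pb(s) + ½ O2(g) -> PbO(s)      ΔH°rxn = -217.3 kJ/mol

ΔH°rxn = -671.1 kJ/mol

(1) reversed and × 3 (reverse to put FeO(s) on the reactant side; ×3 to match 3 FeO(s) in the target): (-3)·(-272.0) = +816.0 kJ/mol
(2): not needed (Fe2O3(s) appears nowhere else).
(3) × 2 (×2 to match 2 CaO(s) in the target): (2)·(-634.9) = -1269.8 kJ/mol
(4) as written (PbO(s) already on the product side): -217.3 kJ/mol
ΔH°rxn = (-3)·(-272.0) + (2)·(-634.9) + (1)·(-217.3) = -671.1 kJ/mol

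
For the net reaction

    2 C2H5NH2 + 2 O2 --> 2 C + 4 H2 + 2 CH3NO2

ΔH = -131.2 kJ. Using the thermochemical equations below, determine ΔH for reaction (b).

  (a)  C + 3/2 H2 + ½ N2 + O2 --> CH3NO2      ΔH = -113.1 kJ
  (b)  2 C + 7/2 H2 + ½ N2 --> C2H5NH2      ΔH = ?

(a) × 2: (2)·(-113.1) = -226.2 kJ
(b) reversed and × 2: contributes −2·x
-131.2 = (-226.2) − 2·x
x = (-131.2 − (-226.2)) / (-2) = -47.5 kJ

ΔH = -47.5 kJ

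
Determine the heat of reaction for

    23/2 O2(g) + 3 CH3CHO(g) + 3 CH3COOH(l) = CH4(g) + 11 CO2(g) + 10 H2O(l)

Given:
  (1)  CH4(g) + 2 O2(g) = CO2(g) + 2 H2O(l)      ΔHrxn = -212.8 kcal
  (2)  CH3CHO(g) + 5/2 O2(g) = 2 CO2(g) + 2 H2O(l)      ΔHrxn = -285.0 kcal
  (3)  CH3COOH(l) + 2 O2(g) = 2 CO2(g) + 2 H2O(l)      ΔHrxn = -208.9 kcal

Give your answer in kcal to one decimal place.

(1) reversed (reverse to put CH4(g) on the product side): +212.8 kcal
(2) × 3 (×3 to match 3 CH3CHO(g) in the target): (3)·(-285.0) = -855.0 kcal
(3) × 3 (scale by 3 for the 3 CH3COOH(l)): (3)·(-208.9) = -626.7 kcal
Summing the manipulated equations, ΔHrxn = (-1)·(-212.8) + (3)·(-285.0) + (3)·(-208.9) = -1268.9 kcal

ΔHrxn = -1268.9 kcal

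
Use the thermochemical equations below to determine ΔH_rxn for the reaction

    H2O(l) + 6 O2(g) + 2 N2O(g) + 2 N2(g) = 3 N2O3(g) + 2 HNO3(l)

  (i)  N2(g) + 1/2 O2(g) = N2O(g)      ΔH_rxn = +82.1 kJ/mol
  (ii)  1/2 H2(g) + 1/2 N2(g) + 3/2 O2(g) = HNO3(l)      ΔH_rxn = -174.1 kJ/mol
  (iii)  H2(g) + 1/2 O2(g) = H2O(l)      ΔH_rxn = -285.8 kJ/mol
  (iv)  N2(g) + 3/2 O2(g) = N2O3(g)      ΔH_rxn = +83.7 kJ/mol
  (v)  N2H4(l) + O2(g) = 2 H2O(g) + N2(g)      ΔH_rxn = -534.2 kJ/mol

ΔH_rxn = 24.5 kJ/mol

(i) reversed and × 2: (-2)·(+82.1) = -164.2 kJ/mol
(ii) × 2: (2)·(-174.1) = -348.2 kJ/mol
(iii) reversed: +285.8 kJ/mol
(iv) × 3: (3)·(+83.7) = +251.1 kJ/mol
(v): not needed.
Since enthalpy is a state function, ΔH_rxn = (-2)·(+82.1) + (2)·(-174.1) + (-1)·(-285.8) + (3)·(+83.7) = 24.5 kJ/mol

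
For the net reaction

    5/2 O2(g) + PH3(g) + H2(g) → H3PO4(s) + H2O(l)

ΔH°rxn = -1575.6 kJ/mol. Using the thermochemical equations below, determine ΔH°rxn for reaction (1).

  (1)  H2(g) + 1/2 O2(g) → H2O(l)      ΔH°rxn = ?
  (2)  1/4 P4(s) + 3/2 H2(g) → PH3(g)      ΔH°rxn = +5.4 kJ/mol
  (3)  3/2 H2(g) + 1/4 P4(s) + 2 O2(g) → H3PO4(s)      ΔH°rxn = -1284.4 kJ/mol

ΔH°rxn = -285.8 kJ/mol

(1) as written (H2O(l) already on the product side): contributes x
(2) reversed (PH3(g) must end up as a reactant): -5.4 kJ/mol
(3) as written (H3PO4(s) already on the product side): -1284.4 kJ/mol
-1575.6 = (-5.4) + (-1284.4) + x
x = (-1575.6 − (-1289.8)) / (1) = -285.8 kJ/mol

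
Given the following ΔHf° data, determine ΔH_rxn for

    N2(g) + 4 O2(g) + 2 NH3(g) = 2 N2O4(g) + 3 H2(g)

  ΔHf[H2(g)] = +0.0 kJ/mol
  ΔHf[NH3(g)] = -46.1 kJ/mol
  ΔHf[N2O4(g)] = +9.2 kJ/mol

ΔH°rxn = Σ nΔHf°(products) − Σ nΔHf°(reactants).
Products: 2·(+9.2) + 3·(+0.0) = +18.4
Reactants: 1·(+0.0) + 4·(+0.0) + 2·(-46.1) = -92.2
ΔH_rxn = (+18.4) − (-92.2) = 110.6 kJ/mol

ΔH_rxn = 110.6 kJ/mol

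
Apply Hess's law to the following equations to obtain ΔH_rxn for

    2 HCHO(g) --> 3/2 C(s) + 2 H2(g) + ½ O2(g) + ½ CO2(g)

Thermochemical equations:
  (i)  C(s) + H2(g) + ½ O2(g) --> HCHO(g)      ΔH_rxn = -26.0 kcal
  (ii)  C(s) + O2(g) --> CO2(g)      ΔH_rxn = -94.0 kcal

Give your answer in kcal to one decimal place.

ΔH_rxn = 5.0 kcal

(i) reversed and × 2 (reverse to put HCHO(g) on the reactant side; ×2 to match 2 HCHO(g) in the target): (-2)·(-26.0) = +52.0 kcal
(ii) × 1/2 (scale by 1/2 for the 1/2 CO2(g)): (1/2)·(-94.0) = -47.0 kcal
Combining the equations, ΔH_rxn = (-2)·(-26.0) + (1/2)·(-94.0) = 5.0 kcal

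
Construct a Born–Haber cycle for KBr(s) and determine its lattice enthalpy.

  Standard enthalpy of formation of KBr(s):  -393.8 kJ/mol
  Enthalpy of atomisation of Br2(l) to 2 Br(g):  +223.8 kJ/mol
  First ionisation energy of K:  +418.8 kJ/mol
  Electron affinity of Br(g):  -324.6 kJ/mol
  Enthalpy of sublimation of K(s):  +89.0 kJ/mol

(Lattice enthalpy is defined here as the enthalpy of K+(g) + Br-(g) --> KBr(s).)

ΔHf° = 1·ΔHsub + 1·(ΣIE) + 1/2·D(Br2) + 1·EA + U
-393.8 = 1·(+89.0) + 1·(+418.8) + 1/2·(+223.8) + 1·(-324.6) + U
U = -393.8 − (+295.1) = -688.9 kJ/mol

U = -688.9 kJ/mol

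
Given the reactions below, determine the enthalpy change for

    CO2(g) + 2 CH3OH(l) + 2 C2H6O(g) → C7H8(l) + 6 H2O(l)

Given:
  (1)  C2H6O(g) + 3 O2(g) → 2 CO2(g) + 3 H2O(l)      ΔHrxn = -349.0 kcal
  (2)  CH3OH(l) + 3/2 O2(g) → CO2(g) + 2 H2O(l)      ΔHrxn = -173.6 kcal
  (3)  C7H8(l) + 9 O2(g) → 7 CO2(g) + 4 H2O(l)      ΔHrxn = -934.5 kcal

(1) × 2: (2)·(-349.0) = -698.0 kcal
(2) × 2: (2)·(-173.6) = -347.2 kcal
(3) reversed: +934.5 kcal
ΔHrxn = (-698.0) + (-347.2) + (+934.5) = -110.7 kcal

ΔHrxn = -110.7 kcal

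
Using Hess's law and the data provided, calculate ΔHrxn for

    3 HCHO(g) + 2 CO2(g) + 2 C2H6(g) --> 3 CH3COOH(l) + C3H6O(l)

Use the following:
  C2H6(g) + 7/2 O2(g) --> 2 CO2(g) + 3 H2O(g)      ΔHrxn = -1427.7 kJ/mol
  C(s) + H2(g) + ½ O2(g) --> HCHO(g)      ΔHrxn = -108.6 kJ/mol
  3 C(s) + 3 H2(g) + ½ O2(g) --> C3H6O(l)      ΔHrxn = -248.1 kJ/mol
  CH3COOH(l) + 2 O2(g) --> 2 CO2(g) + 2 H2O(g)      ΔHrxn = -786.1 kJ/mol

ΔHrxn = -419.4 kJ/mol

equation 1 × 2: (2)·(-1427.7) = -2855.4 kJ/mol
equation 2 reversed and × 3: (-3)·(-108.6) = +325.8 kJ/mol
equation 3 as written: -248.1 kJ/mol
equation 4 reversed and × 3: (-3)·(-786.1) = +2358.3 kJ/mol
Since enthalpy is a state function, ΔHrxn = (2)·(-1427.7) + (-3)·(-108.6) + (1)·(-248.1) + (-3)·(-786.1) = -419.4 kJ/mol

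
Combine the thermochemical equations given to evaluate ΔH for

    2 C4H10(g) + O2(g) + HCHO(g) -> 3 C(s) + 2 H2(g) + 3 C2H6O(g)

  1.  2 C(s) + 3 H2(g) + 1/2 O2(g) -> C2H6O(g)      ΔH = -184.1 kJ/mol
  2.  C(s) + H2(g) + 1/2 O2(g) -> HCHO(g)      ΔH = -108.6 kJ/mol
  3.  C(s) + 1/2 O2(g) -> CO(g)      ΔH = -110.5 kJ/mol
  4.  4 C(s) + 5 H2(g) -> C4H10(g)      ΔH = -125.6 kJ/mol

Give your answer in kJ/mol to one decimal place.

ΔH = -192.5 kJ/mol

eq. 1 × 3: (3)·(-184.1) = -552.3 kJ/mol
eq. 2 reversed: +108.6 kJ/mol
eq. 3: not needed.
eq. 4 reversed and × 2: (-2)·(-125.6) = +251.2 kJ/mol
ΔH = (3)·(-184.1) + (-1)·(-108.6) + (-2)·(-125.6) = -192.5 kJ/mol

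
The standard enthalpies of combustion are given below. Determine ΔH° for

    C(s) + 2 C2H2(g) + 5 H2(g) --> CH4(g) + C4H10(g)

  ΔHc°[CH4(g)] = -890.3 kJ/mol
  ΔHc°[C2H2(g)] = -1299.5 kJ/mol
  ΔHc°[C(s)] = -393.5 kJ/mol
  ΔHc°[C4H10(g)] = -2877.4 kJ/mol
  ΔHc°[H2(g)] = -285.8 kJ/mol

ΔH° = -653.8 kJ/mol

With combustion enthalpies, reactants minus products:
= [1·(-393.5) + 2·(-1299.5) + 5·(-285.8)] − [1·(-890.3) + 1·(-2877.4)]
= -653.8 kJ/mol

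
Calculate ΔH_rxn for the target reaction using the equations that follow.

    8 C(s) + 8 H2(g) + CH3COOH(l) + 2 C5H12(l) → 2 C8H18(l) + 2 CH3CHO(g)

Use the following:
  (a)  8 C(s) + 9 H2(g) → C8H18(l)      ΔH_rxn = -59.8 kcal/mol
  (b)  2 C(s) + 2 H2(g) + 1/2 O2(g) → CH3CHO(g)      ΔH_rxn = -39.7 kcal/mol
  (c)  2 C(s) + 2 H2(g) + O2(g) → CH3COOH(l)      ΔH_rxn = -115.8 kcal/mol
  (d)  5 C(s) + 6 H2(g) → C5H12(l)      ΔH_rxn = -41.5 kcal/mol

(a) × 2: (2)·(-59.8) = -119.6 kcal/mol
(b) × 2: (2)·(-39.7) = -79.4 kcal/mol
(c) reversed: +115.8 kcal/mol
(d) reversed and × 2: (-2)·(-41.5) = +83.0 kcal/mol
By Hess's law, ΔH_rxn = (2)·(-59.8) + (2)·(-39.7) + (-1)·(-115.8) + (-2)·(-41.5) = -0.2 kcal/mol

ΔH_rxn = -0.2 kcal/mol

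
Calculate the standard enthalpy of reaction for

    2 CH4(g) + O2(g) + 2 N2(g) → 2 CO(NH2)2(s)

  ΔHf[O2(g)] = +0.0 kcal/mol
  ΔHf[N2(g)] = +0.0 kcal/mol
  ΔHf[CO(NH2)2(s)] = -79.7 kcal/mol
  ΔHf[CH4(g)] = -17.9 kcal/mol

Products: 2·(-79.7) = -159.4
Reactants: 2·(-17.9) + 1·(+0.0) + 2·(+0.0) = -35.8
ΔH° = (-159.4) − (-35.8) = -123.6 kcal/mol

ΔH° = -123.6 kcal/mol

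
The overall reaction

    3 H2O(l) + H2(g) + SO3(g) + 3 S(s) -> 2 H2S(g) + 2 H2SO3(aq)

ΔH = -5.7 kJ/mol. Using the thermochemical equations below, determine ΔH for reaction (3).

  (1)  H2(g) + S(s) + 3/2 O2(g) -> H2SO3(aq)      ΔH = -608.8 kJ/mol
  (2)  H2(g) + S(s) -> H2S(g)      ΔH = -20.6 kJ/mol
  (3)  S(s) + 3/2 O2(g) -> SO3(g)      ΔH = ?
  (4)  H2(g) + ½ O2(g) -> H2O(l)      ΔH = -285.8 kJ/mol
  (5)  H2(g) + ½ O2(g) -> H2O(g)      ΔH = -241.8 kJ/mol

ΔH = -395.7 kJ/mol

(1) × 2: (2)·(-608.8) = -1217.6 kJ/mol
(2) × 2: (2)·(-20.6) = -41.2 kJ/mol
(3) reversed: contributes −x
(4) reversed and × 3: (-3)·(-285.8) = +857.4 kJ/mol
(5): not needed.
-5.7 = (-1217.6) + (-41.2) + (+857.4) − x
x = (-5.7 − (-401.4)) / (-1) = -395.7 kJ/mol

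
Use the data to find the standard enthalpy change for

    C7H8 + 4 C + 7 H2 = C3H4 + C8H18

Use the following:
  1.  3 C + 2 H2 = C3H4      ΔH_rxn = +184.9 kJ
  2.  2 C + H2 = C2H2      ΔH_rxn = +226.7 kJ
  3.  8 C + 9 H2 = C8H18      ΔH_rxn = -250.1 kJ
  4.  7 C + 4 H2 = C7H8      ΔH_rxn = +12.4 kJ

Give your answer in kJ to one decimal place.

eq. 1 as written (C3H4 already on the product side): +184.9 kJ
eq. 2: not needed (C2H2 appears nowhere else).
eq. 3 as written (C8H18 already on the product side): -250.1 kJ
eq. 4 reversed (C7H8 must end up as a reactant): -12.4 kJ
Combining the equations, ΔH_rxn = (+184.9) + (-250.1) + (-12.4) = -77.6 kJ

ΔH_rxn = -77.6 kJ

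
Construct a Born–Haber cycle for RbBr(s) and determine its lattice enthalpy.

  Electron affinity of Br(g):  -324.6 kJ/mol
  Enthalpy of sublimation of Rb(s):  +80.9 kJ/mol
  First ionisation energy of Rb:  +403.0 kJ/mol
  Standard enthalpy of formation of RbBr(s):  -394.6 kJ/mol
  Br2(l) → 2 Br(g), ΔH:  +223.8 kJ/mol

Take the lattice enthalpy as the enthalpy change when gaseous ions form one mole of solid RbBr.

U = -665.8 kJ/mol

ΔHf° = 1·ΔHsub + 1·(ΣIE) + 1/2·D(Br2) + 1·EA + U
-394.6 = 1·(+80.9) + 1·(+403.0) + 1/2·(+223.8) + 1·(-324.6) + U
U = -394.6 − (+271.2) = -665.8 kJ/mol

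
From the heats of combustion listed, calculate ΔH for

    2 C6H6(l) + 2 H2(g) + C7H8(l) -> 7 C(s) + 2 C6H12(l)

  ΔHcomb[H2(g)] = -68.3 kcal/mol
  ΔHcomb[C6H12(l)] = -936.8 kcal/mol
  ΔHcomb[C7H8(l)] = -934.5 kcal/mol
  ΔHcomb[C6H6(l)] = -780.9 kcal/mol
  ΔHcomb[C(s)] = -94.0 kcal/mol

ΔH = -101.3 kcal/mol

Using ΔH = Σ nΔHc°(reactants) − Σ nΔHc°(products):
= [2·(-780.9) + 2·(-68.3) + 1·(-934.5)] − [7·(-94.0) + 2·(-936.8)]
= -101.3 kcal/mol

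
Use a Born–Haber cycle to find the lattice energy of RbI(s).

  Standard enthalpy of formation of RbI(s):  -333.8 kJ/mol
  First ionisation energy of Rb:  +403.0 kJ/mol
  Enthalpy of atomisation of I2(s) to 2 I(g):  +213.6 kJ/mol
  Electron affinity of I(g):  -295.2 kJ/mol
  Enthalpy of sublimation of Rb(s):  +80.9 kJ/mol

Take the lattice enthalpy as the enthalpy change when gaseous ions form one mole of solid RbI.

U = -629.3 kJ/mol

ΔHf° = 1·ΔHsub + 1·(ΣIE) + 1/2·D(I2) + 1·EA + U
-333.8 = 1·(+80.9) + 1·(+403.0) + 1/2·(+213.6) + 1·(-295.2) + U
U = -333.8 − (+295.5) = -629.3 kJ/mol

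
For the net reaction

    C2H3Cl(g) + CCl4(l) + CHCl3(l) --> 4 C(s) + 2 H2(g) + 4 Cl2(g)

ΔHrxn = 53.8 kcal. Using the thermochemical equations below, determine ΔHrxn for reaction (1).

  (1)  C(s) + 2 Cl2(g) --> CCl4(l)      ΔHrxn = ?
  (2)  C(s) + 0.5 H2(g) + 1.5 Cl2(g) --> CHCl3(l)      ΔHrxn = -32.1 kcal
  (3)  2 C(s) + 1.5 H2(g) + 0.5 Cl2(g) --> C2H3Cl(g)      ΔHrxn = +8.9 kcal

ΔHrxn = -30.6 kcal

(1) reversed: contributes −x
(2) reversed: +32.1 kcal
(3) reversed: -8.9 kcal
+53.8 = (+32.1) + (-8.9) − x
x = (+53.8 − (+23.2)) / (-1) = -30.6 kcal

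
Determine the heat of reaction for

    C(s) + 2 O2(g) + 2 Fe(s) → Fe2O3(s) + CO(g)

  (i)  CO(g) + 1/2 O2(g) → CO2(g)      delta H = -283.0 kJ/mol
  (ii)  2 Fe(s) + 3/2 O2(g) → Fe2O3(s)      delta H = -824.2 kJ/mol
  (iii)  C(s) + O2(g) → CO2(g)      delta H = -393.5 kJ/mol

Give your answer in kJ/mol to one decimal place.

(i) reversed: +283.0 kJ/mol
(ii) as written: -824.2 kJ/mol
(iii) as written: -393.5 kJ/mol
Summing the manipulated equations, delta H = (+283.0) + (-824.2) + (-393.5) = -934.7 kJ/mol

delta H = -934.7 kJ/mol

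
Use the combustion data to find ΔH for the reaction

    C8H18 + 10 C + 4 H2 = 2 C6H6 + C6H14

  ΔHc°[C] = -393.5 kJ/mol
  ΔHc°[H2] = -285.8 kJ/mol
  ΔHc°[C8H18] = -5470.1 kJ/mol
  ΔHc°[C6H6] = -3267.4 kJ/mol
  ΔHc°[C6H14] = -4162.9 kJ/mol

ΔH = 149.4 kJ/mol

With combustion enthalpies, reactants minus products:
= [1·(-5470.1) + 10·(-393.5) + 4·(-285.8)] − [2·(-3267.4) + 1·(-4162.9)]
= 149.4 kJ/mol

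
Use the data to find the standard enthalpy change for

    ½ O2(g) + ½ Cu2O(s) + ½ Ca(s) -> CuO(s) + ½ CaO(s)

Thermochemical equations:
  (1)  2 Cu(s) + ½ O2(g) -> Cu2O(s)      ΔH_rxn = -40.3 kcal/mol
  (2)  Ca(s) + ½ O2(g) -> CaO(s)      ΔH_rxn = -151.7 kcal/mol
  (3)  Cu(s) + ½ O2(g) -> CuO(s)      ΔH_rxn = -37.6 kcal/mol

(1) reversed and × 1/2: (-1/2)·(-40.3) = +20.15 kcal/mol
(2) × 1/2: (1/2)·(-151.7) = -75.85 kcal/mol
(3) as written: -37.6 kcal/mol
By Hess's law, ΔH_rxn = (-1/2)·(-40.3) + (1/2)·(-151.7) + (1)·(-37.6) = -93.3 kcal/mol

ΔH_rxn = -93.3 kcal/mol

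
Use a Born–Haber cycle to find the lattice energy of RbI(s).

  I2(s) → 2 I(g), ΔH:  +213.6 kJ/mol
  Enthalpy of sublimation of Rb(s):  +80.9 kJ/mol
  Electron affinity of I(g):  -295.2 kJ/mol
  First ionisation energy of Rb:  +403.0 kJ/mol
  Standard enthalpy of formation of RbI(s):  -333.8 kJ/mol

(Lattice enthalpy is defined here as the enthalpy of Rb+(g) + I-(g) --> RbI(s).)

ΔHf° = 1·ΔHsub + 1·(ΣIE) + 1/2·D(I2) + 1·EA + U
-333.8 = 1·(+80.9) + 1·(+403.0) + 1/2·(+213.6) + 1·(-295.2) + U
U = -333.8 − (+295.5) = -629.3 kJ/mol

U = -629.3 kJ/mol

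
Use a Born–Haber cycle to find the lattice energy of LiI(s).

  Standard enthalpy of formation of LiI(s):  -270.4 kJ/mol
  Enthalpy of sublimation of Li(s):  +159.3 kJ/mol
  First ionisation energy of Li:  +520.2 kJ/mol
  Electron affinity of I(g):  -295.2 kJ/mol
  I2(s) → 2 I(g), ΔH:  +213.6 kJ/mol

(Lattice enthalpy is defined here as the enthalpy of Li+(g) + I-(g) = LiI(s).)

U = -761.5 kJ/mol

ΔHf° = 1·ΔHsub + 1·(ΣIE) + 1/2·D(I2) + 1·EA + U
-270.4 = 1·(+159.3) + 1·(+520.2) + 1/2·(+213.6) + 1·(-295.2) + U
U = -270.4 − (+491.1) = -761.5 kJ/mol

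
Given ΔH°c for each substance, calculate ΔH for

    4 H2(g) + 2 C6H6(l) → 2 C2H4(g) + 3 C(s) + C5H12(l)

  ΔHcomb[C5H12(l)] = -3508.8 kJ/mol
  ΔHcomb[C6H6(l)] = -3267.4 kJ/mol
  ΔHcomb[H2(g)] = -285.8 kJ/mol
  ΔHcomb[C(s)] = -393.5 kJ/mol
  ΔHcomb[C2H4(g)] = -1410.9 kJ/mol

Using ΔH = Σ nΔHc°(reactants) − Σ nΔHc°(products):
= [4·(-285.8) + 2·(-3267.4)] − [2·(-1410.9) + 3·(-393.5) + 1·(-3508.8)]
= -166.9 kJ/mol

ΔH = -166.9 kJ/mol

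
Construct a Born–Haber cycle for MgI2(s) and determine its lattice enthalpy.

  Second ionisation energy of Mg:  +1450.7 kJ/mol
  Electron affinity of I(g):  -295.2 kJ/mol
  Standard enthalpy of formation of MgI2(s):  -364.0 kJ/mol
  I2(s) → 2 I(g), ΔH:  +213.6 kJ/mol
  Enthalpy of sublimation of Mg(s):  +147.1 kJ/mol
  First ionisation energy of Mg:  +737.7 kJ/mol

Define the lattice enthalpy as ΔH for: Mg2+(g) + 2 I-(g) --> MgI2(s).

ΔHf° = 1·ΔHsub + 1·(ΣIE) + 1·D(I2) + 2·EA + U
-364.0 = 1·(+147.1) + 1·(+2188.4) + 1·(+213.6) + 2·(-295.2) + U
U = -364.0 − (+1958.7) = -2322.7 kJ/mol

U = -2322.7 kJ/mol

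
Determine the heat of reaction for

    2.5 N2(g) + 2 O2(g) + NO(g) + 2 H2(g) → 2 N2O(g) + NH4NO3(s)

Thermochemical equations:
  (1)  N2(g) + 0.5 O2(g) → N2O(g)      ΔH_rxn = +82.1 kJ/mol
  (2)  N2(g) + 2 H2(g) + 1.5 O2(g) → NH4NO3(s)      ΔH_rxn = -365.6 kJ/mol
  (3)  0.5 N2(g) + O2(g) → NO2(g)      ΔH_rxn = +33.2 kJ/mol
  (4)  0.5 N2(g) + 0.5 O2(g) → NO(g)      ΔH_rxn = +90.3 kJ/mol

(1) × 2 (scale by 2 for the 2 N2O(g)): (2)·(+82.1) = +164.2 kJ/mol
(2) as written (NH4NO3(s) already on the product side): -365.6 kJ/mol
(3): not needed (NO2(g) appears nowhere else).
(4) reversed (NO(g) must end up as a reactant): -90.3 kJ/mol
By Hess's law, ΔH_rxn = (2)·(+82.1) + (1)·(-365.6) + (-1)·(+90.3) = -291.7 kJ/mol

ΔH_rxn = -291.7 kJ/mol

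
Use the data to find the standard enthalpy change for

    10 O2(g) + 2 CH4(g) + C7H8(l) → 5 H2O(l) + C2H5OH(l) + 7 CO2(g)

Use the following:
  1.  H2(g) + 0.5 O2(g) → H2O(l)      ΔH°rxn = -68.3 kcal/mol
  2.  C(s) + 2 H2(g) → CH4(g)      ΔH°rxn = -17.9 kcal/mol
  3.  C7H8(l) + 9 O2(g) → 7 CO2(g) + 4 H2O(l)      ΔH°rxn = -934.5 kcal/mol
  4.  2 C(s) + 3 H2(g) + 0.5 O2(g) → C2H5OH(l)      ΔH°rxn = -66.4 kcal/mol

ΔH°rxn = -1033.4 kcal/mol

eq. 1 as written: -68.3 kcal/mol
eq. 2 reversed and × 2: (-2)·(-17.9) = +35.8 kcal/mol
eq. 3 as written: -934.5 kcal/mol
eq. 4 as written: -66.4 kcal/mol
ΔH°rxn = (1)·(-68.3) + (-2)·(-17.9) + (1)·(-934.5) + (1)·(-66.4) = -1033.4 kcal/mol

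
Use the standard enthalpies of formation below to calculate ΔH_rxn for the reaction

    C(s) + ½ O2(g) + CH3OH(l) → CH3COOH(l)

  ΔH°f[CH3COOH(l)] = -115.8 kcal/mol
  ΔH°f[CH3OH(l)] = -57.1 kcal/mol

ΔH_rxn = -58.7 kcal/mol

ΔH°rxn = Σ nΔHf°(products) − Σ nΔHf°(reactants).
Products: 1·(-115.8) = -115.8
Reactants: 1·(+0.0) + 1/2·(+0.0) + 1·(-57.1) = -57.1
ΔH_rxn = (-115.8) − (-57.1) = -58.7 kcal/mol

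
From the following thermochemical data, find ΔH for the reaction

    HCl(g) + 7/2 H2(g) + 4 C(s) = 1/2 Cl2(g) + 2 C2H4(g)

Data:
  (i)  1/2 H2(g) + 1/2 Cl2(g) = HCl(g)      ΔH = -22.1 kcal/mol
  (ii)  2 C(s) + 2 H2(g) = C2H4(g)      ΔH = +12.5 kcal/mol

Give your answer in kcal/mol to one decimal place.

ΔH = 47.1 kcal/mol

(i) reversed (HCl(g) must end up as a reactant): +22.1 kcal/mol
(ii) × 2 (×2 to match 2 C2H4(g) in the target): (2)·(+12.5) = +25.0 kcal/mol
Combining the equations, ΔH = (-1)·(-22.1) + (2)·(+12.5) = 47.1 kcal/mol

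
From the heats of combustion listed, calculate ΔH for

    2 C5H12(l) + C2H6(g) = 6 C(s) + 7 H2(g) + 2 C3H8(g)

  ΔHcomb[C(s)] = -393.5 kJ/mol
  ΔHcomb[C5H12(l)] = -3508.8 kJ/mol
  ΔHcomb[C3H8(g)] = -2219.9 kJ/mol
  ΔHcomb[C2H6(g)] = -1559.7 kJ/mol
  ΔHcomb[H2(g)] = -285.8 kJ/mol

ΔH = 224.1 kJ/mol

With combustion enthalpies, reactants minus products:
= [2·(-3508.8) + 1·(-1559.7)] − [6·(-393.5) + 7·(-285.8) + 2·(-2219.9)]
= 224.1 kJ/mol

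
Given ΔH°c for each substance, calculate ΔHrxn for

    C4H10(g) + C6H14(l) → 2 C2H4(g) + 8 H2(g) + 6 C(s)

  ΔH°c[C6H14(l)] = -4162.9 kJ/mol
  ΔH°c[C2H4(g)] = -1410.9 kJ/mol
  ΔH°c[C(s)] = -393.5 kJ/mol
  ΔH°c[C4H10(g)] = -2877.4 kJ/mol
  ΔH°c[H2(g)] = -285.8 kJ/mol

ΔHrxn = 428.9 kJ/mol

With combustion enthalpies, reactants minus products:
= [1·(-2877.4) + 1·(-4162.9)] − [2·(-1410.9) + 8·(-285.8) + 6·(-393.5)]
= 428.9 kJ/mol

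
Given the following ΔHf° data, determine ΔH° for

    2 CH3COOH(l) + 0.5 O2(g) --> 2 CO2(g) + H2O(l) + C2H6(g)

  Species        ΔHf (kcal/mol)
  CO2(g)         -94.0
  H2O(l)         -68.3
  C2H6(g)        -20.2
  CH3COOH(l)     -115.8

ΔH° = -44.9 kcal/mol

Products: 2·(-94.0) + 1·(-68.3) + 1·(-20.2) = -276.5
Reactants: 2·(-115.8) + 1/2·(+0.0) = -231.6
ΔH° = (-276.5) − (-231.6) = -44.9 kcal/mol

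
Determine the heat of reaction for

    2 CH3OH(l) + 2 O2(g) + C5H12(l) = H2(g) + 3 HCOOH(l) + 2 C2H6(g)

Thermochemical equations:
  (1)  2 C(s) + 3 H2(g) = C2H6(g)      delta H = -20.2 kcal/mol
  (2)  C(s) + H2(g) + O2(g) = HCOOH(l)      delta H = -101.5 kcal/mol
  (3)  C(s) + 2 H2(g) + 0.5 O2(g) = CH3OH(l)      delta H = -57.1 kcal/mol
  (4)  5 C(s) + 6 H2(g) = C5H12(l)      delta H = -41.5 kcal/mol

(1) × 2: (2)·(-20.2) = -40.4 kcal/mol
(2) × 3: (3)·(-101.5) = -304.5 kcal/mol
(3) reversed and × 2: (-2)·(-57.1) = +114.2 kcal/mol
(4) reversed: +41.5 kcal/mol
delta H = (-40.4) + (-304.5) + (+114.2) + (+41.5) = -189.2 kcal/mol

delta H = -189.2 kcal/mol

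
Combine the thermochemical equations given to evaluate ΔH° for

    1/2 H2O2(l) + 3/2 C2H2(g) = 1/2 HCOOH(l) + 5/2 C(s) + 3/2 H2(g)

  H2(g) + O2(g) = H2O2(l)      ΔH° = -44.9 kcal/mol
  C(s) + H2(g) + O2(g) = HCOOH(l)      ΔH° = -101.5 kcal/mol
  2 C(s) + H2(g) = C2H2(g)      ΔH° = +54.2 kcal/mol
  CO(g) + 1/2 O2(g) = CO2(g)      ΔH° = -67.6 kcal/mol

equation 1 reversed and × 1/2 (H2O2(l) must end up as a reactant; scale by 1/2 for the 1/2 H2O2(l)): (-1/2)·(-44.9) = +22.45 kcal/mol
equation 2 × 1/2 (×1/2 to match 1/2 HCOOH(l) in the target): (1/2)·(-101.5) = -50.75 kcal/mol
equation 3 reversed and × 3/2 (C2H2(g) must end up as a reactant; scale by 3/2 for the 3/2 C2H2(g)): (-3/2)·(+54.2) = -81.3 kcal/mol
equation 4: not needed (CO(g) appears nowhere else).
By Hess's law, ΔH° = (+22.45) + (-50.75) + (-81.3) = -109.6 kcal/mol

ΔH° = -109.6 kcal/mol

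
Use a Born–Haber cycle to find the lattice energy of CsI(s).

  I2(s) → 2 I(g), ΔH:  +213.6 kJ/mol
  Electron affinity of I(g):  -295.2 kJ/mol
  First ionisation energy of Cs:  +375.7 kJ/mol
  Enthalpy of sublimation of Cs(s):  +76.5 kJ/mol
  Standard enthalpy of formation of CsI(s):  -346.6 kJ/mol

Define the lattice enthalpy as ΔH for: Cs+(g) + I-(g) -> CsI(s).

ΔHf° = 1·ΔHsub + 1·(ΣIE) + 1/2·D(I2) + 1·EA + U
-346.6 = 1·(+76.5) + 1·(+375.7) + 1/2·(+213.6) + 1·(-295.2) + U
U = -346.6 − (+263.8) = -610.4 kJ/mol

U = -610.4 kJ/mol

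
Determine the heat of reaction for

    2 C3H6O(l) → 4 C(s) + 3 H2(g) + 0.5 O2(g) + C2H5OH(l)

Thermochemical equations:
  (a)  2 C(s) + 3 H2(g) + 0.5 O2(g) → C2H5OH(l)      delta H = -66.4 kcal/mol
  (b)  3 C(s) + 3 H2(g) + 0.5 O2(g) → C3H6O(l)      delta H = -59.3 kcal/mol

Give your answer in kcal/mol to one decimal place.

(a) as written (C2H5OH(l) already on the product side): -66.4 kcal/mol
(b) reversed and × 2 (reverse to put C3H6O(l) on the reactant side; scale by 2 for the 2 C3H6O(l)): (-2)·(-59.3) = +118.6 kcal/mol
delta H = (1)·(-66.4) + (-2)·(-59.3) = 52.2 kcal/mol

delta H = 52.2 kcal/mol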